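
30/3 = 10 = 10.00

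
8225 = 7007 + 1218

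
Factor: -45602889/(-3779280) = 2^(-4)*3^(-1)*5^(-1)*29^(-1)*181^(-1)*15200963^1 = 15200963/1259760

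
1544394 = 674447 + 869947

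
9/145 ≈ 0.0621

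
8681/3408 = 2 + 1865/3408 ≈ 2.55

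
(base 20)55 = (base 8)151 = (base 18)5f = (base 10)105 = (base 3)10220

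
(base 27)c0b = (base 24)f4n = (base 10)8759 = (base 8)21067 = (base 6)104315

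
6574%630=274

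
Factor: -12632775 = -1*3^1*5^2*389^1*433^1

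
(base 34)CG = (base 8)650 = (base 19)136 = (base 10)424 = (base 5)3144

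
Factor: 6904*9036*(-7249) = -1*2^5*3^2*11^1*251^1*659^1*863^1 = -452225559456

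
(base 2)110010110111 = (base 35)2n0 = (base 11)249a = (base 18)a0f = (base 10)3255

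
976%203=164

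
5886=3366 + 2520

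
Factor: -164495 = -1*5^1*167^1*197^1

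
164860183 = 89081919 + 75778264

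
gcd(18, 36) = 18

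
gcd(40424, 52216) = 8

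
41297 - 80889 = -39592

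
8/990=4/495 ≈ 0.00808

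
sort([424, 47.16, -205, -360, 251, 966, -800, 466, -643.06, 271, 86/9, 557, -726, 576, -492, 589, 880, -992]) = [-992, -800, -726, -643.06, -492, -360, -205, 86/9, 47.16, 251, 271, 424, 466, 557, 576, 589, 880, 966]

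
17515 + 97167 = 114682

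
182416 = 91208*2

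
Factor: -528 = -1 * 2^4 * 3^1 * 11^1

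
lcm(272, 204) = 816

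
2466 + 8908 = 11374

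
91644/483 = 4364/23 ≈ 189.74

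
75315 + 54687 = 130002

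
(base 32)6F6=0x19E6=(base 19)I6I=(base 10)6630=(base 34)5P0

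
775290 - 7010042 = -6234752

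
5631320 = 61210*92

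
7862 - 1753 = 6109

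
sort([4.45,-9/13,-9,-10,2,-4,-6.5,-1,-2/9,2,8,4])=[-10,-9,-6.5,-4,-1,-9/13,-2/9,2,2,4,4.45,8]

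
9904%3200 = 304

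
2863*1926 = 5514138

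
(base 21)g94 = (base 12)4241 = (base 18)146d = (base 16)1c51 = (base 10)7249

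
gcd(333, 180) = 9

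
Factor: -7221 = -1*3^1*29^1*83^1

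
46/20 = 23/10 = 2.30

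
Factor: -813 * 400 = -1 * 2^4 * 3^1 * 5^2 * 271^1 = -325200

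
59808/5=11961 + 3/5=11961.60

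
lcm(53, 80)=4240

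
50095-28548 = 21547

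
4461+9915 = 14376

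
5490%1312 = 242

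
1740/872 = 435/218 ≈ 2.00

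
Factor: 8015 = 5^1*7^1*229^1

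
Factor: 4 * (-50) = -1 * 2^3 * 5^2 = -200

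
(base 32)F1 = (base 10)481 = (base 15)221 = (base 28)H5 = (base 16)1E1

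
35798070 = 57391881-21593811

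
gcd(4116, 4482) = 6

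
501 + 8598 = 9099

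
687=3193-2506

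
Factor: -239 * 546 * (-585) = 2^1 * 3^3 * 5^1 * 7^1 * 13^2 * 239^1 = 76338990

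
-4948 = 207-5155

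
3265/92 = 35 + 45/92 ≈ 35.49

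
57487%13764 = 2431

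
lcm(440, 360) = 3960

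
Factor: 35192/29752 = 53^1 * 83^1 * 3719^(-1) = 4399/3719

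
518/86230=259/43115≈0.00601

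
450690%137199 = 39093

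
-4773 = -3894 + -879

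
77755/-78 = -996 - 67/78≈-996.86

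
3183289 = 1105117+2078172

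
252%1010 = 252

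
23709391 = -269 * (-88139)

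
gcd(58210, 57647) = 1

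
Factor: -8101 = -1*8101^1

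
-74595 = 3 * (-24865)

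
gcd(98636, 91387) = 1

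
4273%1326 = 295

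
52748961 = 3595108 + 49153853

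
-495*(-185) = 91575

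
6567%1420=887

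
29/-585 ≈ -0.0496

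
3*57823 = 173469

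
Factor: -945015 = -1*3^1*5^1*251^2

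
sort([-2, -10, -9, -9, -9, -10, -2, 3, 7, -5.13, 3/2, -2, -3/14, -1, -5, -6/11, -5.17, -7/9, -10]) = [-10, -10, -10, -9, -9, -9, -5.17, -5.13, -5, -2, -2, -2, -1, -7/9, -6/11, -3/14, 3/2, 3, 7]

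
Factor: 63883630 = 2^1*5^1*307^1*20809^1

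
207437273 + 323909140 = 531346413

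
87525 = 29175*3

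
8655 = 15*577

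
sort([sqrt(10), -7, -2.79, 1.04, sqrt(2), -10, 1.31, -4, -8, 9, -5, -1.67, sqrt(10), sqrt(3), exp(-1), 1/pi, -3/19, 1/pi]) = [-10, -8, -7, -5, -4, -2.79, -1.67, -3/19, 1/pi, 1/pi, exp(-1), 1.04, 1.31, sqrt(2), sqrt(3), sqrt(10), sqrt(10), 9]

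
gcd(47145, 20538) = 21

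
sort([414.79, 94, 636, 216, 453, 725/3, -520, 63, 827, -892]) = [-892, -520, 63, 94, 216, 725/3, 414.79, 453, 636, 827]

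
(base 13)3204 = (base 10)6933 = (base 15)20c3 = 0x1b15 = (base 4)1230111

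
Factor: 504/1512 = 3^(-1) = 1/3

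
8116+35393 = 43509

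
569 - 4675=-4106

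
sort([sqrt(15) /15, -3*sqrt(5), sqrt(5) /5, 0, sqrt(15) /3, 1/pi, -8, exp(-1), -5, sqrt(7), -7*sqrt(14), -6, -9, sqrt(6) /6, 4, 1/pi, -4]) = [-7*sqrt(14), -9, -8, -3*sqrt(5), -6, -5, -4, 0, sqrt(15) /15, 1/pi, 1/pi, exp(-1), sqrt(6) /6, sqrt(5) /5, sqrt(15) /3, sqrt(7), 4]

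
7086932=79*89708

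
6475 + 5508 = 11983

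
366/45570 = 61/7595 ≈ 0.00803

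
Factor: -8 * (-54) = 2^4 * 3^3 = 432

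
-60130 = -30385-29745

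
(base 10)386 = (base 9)468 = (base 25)fb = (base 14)1d8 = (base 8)602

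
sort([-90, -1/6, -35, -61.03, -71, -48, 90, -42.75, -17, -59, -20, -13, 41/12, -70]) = [-90, -71, -70, -61.03, -59, -48, -42.75, -35, -20, -17, -13, -1/6, 41/12, 90]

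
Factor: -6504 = -1 * 2^3 * 3^1 * 271^1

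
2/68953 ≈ 0.0000290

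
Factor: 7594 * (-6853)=-1 * 2^1 * 7^1 * 11^1 * 89^1 * 3797^1=-52041682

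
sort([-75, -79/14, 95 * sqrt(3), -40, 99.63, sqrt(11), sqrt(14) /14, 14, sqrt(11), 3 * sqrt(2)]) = [-75, -40, -79/14, sqrt(14) /14, sqrt(11), sqrt(11), 3 * sqrt(2), 14, 99.63, 95 * sqrt(3)]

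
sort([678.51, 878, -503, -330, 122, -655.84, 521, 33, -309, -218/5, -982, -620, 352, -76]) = [-982, -655.84, -620, -503, -330, -309, -76, -218/5, 33, 122, 352, 521, 678.51, 878]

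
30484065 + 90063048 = 120547113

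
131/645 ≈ 0.203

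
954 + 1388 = 2342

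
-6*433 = -2598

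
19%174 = 19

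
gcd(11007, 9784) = 1223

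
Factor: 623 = 7^1*89^1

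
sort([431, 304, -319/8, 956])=[-319/8, 304, 431, 956]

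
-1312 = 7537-8849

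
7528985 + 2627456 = 10156441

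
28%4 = 0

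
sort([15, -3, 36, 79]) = [-3, 15, 36, 79]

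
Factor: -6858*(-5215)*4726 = 2^2*3^3*5^1*7^1*17^1*127^1*139^1*149^1 = 169022885220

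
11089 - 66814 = -55725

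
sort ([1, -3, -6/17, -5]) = [-5, -3, -6/17, 1]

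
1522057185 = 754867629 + 767189556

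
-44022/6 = -7337 = -7337.00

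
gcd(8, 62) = 2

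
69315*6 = 415890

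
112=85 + 27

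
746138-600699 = 145439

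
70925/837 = 84 + 617/837 ≈ 84.74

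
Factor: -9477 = -1*3^6*13^1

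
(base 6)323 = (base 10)123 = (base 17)74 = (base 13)96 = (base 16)7b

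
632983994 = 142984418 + 489999576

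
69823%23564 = 22695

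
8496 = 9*944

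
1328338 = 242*5489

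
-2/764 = -1/382 ≈ -0.00262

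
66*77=5082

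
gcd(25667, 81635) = 1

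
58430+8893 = 67323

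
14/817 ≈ 0.0171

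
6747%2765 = 1217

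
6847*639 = 4375233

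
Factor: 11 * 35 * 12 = 2^2 * 3^1 * 5^1 * 7^1 * 11^1 = 4620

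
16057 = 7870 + 8187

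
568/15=37 + 13/15 ≈ 37.87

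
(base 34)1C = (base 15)31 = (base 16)2E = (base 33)1D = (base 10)46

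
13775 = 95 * 145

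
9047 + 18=9065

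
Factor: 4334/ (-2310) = -1*3^ (-1)*5^ (-1)*7^ (-1)*197^1 = -197/105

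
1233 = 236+997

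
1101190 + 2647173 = 3748363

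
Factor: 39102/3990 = 5^(-1)*7^2 = 49/5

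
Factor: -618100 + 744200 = 2^2 * 5^2 * 13^1 * 97^1 = 126100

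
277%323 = 277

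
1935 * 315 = 609525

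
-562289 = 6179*(-91)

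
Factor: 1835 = 5^1 * 367^1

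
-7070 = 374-7444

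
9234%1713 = 669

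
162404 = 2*81202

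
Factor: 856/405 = 2^3 * 3^(-4) * 5^(-1) * 107^1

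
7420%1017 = 301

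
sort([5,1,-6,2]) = [-6,1,2,5]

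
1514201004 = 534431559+979769445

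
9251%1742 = 541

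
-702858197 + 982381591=279523394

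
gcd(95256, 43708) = 196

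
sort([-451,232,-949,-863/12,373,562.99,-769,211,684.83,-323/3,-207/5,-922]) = [-949,-922,-769,-451,-323/3,-863/12,-207/5,211,232,373,562.99,684.83]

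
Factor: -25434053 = -1*571^1*44543^1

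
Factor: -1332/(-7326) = 2^1 * 11^(-1) = 2/11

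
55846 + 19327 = 75173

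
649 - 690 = -41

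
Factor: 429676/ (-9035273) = -1*2^2*8263^1*695021^ (-1) = -33052/695021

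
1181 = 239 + 942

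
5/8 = 0.625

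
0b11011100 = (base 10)220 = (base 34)6g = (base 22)a0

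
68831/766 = 89 + 657/766 ≈ 89.86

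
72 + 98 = 170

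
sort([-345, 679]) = [-345, 679]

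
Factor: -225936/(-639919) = 2^4 * 3^3 * 7^(-1) * 113^(-1) * 523^1 * 809^(-1)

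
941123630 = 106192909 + 834930721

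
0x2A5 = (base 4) 22211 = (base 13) 401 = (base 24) 145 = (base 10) 677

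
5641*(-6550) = -36948550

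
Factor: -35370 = -1*2^1*3^3*5^1*131^1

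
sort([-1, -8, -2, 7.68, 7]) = [-8, -2, -1, 7, 7.68]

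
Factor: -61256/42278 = -1 * 2^2 * 13^1 * 19^1 * 31^1 * 21139^(-1) = -30628/21139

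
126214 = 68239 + 57975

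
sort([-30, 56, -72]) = [-72, -30, 56]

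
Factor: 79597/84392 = 2^(-3) * 11^(-1) * 83^1 = 83/88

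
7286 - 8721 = -1435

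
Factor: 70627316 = 2^2*17^1*1038637^1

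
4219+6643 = 10862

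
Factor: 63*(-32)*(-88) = 2^8*3^2*7^1*11^1 = 177408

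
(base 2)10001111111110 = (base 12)53ba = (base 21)kig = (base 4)2033332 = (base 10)9214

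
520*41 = 21320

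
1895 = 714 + 1181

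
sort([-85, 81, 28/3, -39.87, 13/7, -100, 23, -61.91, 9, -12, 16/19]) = [-100, -85, -61.91, -39.87, -12, 16/19, 13/7, 9, 28/3, 23, 81]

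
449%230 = 219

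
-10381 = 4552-14933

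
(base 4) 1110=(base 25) 39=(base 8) 124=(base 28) 30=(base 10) 84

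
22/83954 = 11/41977 ≈ 0.000262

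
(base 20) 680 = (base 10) 2560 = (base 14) d0c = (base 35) 235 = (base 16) a00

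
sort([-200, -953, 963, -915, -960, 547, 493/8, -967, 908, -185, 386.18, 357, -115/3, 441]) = [-967, -960, -953, -915, -200, -185, -115/3, 493/8, 357, 386.18, 441, 547, 908, 963]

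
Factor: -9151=-1*9151^1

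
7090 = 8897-1807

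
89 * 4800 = 427200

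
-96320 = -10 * 9632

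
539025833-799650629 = -260624796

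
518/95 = 5 + 43/95 ≈ 5.45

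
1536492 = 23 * 66804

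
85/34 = 2 + 1/2 = 2.50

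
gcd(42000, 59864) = 56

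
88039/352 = 250+39/352 ≈ 250.11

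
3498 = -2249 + 5747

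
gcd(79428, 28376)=4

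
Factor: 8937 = 3^3 * 331^1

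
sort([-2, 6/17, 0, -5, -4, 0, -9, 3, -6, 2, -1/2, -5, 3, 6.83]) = [-9, -6, -5, -5, -4, -2, -1/2, 0, 0, 6/17, 2, 3, 3, 6.83]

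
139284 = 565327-426043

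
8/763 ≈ 0.0105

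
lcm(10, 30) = 30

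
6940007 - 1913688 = 5026319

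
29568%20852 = 8716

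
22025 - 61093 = -39068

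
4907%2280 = 347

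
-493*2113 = -1041709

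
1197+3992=5189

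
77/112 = 11/16≈0.688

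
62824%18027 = 8743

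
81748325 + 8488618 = 90236943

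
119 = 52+67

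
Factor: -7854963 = -1*3^1*97^1*26993^1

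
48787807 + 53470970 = 102258777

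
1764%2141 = 1764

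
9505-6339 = 3166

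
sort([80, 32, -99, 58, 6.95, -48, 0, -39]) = [-99, -48, -39, 0, 6.95, 32, 58, 80]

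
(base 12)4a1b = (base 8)20267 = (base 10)8375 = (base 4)2002313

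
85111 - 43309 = 41802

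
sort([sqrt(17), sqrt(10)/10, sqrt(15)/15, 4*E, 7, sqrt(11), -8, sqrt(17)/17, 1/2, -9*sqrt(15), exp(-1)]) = [-9*sqrt(15), -8, sqrt(17)/17, sqrt(15)/15, sqrt(10)/10, exp(-1), 1/2, sqrt(11), sqrt(17), 7, 4*E]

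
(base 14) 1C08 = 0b1001111110000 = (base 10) 5104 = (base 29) 620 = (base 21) BC1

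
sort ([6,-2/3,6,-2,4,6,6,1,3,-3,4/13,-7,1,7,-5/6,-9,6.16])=[-9,-7,-3,-2,-5/6,-2/3,4/13,1,1,3,4,6,6,6,6,6.16,7]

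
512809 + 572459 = 1085268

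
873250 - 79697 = 793553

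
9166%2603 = 1357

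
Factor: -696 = -1 * 2^3 * 3^1 * 29^1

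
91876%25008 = 16852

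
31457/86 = 365 + 67/86 ≈ 365.78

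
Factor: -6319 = -1 * 71^1 * 89^1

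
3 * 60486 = 181458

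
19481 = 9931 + 9550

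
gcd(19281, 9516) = 3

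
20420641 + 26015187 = 46435828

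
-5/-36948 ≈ 0.000135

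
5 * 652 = 3260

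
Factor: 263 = 263^1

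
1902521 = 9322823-7420302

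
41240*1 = 41240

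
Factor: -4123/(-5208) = 2^(-3)*3^(-1)*19^1 = 19/24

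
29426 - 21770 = 7656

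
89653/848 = 105 + 613/848 ≈ 105.72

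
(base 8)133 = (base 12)77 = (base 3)10101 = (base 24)3j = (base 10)91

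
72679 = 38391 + 34288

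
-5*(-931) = 4655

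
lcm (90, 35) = 630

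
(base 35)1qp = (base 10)2160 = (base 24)3i0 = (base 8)4160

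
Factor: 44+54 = 2^1*7^2 = 98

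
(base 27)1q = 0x35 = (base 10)53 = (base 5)203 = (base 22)29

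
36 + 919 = 955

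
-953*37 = -35261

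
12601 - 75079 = -62478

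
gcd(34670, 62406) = 6934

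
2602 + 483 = 3085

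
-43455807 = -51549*843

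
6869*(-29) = -199201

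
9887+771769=781656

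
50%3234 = 50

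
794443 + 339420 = 1133863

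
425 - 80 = 345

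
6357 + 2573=8930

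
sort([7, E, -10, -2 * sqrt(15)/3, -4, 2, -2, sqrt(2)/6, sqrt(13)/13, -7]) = [-10, -7, -4, -2 * sqrt(15)/3, -2, sqrt(2)/6, sqrt(13)/13, 2, E, 7]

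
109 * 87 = 9483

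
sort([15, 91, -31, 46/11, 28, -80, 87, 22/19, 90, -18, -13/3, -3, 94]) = [-80, -31, -18, -13/3, -3, 22/19, 46/11, 15, 28, 87, 90, 91, 94]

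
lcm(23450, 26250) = 1758750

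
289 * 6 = 1734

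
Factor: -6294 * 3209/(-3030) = 5^(-1) * 101^(-1) * 1049^1 * 3209^1 = 3366241/505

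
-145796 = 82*(-1778)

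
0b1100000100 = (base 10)772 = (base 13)475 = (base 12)544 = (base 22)1d2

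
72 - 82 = -10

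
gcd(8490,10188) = 1698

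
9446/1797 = 5 + 461/1797 ≈ 5.26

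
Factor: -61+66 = 5^1 = 5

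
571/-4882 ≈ -0.117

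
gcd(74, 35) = 1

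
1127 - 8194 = -7067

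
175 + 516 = 691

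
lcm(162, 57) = 3078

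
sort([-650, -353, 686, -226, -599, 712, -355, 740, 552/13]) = [-650, -599, -355, -353, -226, 552/13, 686, 712, 740]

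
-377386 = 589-377975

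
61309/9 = 6812 + 1/9 ≈ 6812.11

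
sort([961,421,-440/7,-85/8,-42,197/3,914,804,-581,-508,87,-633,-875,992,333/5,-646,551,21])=[-875,-646,-633,-581,-508,-440/7,-42,-85/8,21,197/3,333/5,87,421,551,804,914,961,992]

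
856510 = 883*970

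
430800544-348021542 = 82779002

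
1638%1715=1638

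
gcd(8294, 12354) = 58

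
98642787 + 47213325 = 145856112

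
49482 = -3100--52582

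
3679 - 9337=-5658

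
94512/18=15752/3 ≈ 5250.67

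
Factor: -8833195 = -1*5^1*7^1*19^1*37^1*359^1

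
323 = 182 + 141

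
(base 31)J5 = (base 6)2430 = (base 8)1122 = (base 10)594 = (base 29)KE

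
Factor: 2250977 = 2250977^1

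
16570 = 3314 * 5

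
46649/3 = 15549 + 2/3 ≈ 15549.67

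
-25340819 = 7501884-32842703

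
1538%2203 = 1538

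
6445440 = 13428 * 480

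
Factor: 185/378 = 2^ (-1) * 3^ (-3) * 5^1 * 7^ (-1) * 37^1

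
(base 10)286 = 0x11e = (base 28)a6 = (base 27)ag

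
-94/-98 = 47/49≈0.959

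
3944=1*3944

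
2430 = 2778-348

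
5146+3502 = 8648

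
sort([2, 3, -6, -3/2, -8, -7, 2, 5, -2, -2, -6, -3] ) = [-8, -7, -6, -6, -3, -2, -2, -3/2, 2, 2, 3, 5] 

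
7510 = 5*1502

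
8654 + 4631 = 13285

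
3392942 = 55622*61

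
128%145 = 128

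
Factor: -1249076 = -1 * 2^2 * 312269^1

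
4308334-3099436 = 1208898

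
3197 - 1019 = 2178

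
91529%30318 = 575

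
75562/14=5397 + 2/7 ≈ 5397.29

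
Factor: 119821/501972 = 2^(-2)*3^(-1)*13^2*59^(-1) = 169/708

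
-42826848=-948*45176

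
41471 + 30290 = 71761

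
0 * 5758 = 0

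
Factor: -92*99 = -1*2^2*3^2*11^1*23^1 = -9108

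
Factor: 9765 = 3^2*5^1*7^1*31^1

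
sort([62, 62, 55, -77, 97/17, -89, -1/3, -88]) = [-89, -88, -77, -1/3, 97/17, 55, 62, 62]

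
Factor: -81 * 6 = -1 * 2^1 * 3^5 = -486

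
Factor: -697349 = -1 * 541^1 * 1289^1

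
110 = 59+51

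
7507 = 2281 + 5226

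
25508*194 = 4948552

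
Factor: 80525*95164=2^2*5^2*37^1*643^1*3221^1=7663081100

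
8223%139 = 22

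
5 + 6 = 11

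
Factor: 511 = 7^1 * 73^1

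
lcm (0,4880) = 0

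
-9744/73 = -133 - 35/73 ≈ -133.48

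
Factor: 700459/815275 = 5^(-2)*32611^(-1)*700459^1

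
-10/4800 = -1/480 ≈ -0.00208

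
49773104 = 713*69808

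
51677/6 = 8612+5/6 ≈ 8612.83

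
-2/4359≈-0.000459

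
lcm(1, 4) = 4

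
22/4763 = 2/433 ≈ 0.00462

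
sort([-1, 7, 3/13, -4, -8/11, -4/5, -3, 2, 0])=[-4, -3, -1, -4/5, -8/11, 0, 3/13, 2, 7]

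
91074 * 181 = 16484394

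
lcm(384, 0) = 0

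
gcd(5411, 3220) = 7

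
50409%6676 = 3677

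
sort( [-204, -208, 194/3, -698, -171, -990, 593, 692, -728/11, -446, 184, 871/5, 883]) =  [-990, -698, -446, -208, -204, -171, -728/11, 194/3, 871/5, 184, 593, 692, 883]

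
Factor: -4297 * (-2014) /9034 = 19^1 * 53^1 * 4297^1 * 4517^(-1) = 4327079/4517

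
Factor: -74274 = -1*2^1*3^1*12379^1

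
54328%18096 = 40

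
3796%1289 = 1218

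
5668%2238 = 1192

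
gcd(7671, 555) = 3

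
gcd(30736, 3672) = 136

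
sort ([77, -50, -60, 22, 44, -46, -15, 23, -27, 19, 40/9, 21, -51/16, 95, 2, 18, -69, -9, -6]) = [-69, -60, -50, -46, -27, -15, -9, -6, -51/16, 2, 40/9, 18, 19, 21, 22, 23, 44, 77, 95]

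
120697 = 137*881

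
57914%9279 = 2240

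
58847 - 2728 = 56119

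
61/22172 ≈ 0.00275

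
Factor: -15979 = -1*19^1*29^2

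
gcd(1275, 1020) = 255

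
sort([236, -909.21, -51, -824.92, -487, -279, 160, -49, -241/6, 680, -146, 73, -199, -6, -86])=[-909.21, -824.92, -487, -279, -199, -146, -86, -51, -49, -241/6, -6, 73, 160, 236, 680]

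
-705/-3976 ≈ 0.177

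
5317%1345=1282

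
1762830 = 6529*270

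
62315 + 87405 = 149720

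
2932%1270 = 392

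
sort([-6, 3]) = [-6, 3]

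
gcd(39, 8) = 1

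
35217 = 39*903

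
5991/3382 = 1+2609/3382 ≈ 1.77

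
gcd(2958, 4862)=34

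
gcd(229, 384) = 1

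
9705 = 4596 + 5109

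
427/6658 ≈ 0.0641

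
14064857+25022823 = 39087680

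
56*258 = 14448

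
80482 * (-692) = -55693544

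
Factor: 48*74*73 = 2^5*3^1*37^1*73^1 = 259296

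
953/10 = 95 + 3/10 = 95.30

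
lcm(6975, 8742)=655650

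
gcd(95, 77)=1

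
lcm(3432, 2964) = 65208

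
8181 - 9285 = -1104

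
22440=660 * 34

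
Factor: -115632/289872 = -1*3^(-1)*61^(-1)*73^1 = -73/183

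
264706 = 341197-76491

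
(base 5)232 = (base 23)2l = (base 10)67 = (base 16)43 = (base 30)27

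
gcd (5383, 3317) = 1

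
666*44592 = 29698272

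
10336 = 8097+2239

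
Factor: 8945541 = 3^2*11^1*90359^1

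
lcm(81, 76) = 6156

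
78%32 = 14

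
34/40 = 17/20 = 0.85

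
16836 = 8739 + 8097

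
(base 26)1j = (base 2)101101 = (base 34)1b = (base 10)45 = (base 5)140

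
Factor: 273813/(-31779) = -1*3^(-2)*11^(-1)*853^1 = -853/99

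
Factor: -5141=-1 * 53^1 * 97^1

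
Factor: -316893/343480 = -1*2^(-3)*3^1*5^(-1)*31^(-1)*73^1*277^(-1)*1447^1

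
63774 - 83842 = -20068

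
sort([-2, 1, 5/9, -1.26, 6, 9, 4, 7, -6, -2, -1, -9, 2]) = [-9, -6, -2, -2, -1.26, -1, 5/9, 1, 2, 4, 6, 7, 9]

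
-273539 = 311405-584944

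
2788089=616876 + 2171213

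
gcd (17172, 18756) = 36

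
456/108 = 4+2/9 ≈ 4.22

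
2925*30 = 87750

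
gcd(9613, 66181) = 1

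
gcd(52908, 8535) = 3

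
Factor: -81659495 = -1*5^1*41^1*398339^1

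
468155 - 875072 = -406917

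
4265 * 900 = 3838500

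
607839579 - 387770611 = 220068968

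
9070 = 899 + 8171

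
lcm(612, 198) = 6732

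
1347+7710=9057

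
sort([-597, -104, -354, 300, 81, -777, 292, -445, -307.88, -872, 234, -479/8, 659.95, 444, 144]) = [-872, -777, -597, -445, -354, -307.88, -104, -479/8, 81, 144, 234, 292, 300, 444, 659.95]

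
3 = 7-4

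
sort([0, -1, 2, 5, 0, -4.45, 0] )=[-4.45, -1, 0, 0, 0, 2, 5] 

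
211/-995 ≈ -0.212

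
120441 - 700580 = -580139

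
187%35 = 12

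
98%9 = 8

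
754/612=1 + 71/306 ≈ 1.23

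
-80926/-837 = 96 + 574/837 ≈ 96.69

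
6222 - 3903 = 2319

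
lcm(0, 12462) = 0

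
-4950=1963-6913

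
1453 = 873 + 580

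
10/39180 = 1/3918≈0.000255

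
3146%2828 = 318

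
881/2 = 440 + 1/2 = 440.50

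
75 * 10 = 750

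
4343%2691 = 1652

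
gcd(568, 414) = 2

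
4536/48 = 189/2 = 94.50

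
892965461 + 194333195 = 1087298656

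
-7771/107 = -72 - 67/107 ≈ -72.63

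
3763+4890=8653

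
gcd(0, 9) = 9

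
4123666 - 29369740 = -25246074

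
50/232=25/116 ≈ 0.216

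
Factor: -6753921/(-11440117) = 3^1*13^(-2)*139^(-1)*487^(-1)*509^1*4423^1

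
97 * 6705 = 650385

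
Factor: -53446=-1*2^1*26723^1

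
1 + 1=2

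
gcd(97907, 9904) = 1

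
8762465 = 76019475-67257010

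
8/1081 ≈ 0.00740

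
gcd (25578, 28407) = 3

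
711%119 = 116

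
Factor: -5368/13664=-1*2^(-2)*7^(-1)*11^1=-11/28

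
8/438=4/219 ≈ 0.0183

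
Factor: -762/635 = -1 * 2^1 * 3^1 * 5^(-1) = -6/5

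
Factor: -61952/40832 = -1*2^2*11^1*29^(-1) = -44/29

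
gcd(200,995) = 5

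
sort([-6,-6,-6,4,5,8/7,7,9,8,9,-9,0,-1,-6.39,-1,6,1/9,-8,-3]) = [-9,-8,-6.39,-6,-6,-6,-3,-1,-1,0,1/9,8/7,4,5,6,7,8,9,9]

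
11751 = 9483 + 2268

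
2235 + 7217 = 9452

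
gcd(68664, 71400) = 24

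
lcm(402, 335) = 2010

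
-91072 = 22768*(-4)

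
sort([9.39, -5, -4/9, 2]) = [-5, -4/9, 2, 9.39]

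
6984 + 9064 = 16048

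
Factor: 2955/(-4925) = -1*3^1*5^(-1) = -3/5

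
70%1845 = 70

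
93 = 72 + 21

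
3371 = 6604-3233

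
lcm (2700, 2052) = 51300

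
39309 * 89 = 3498501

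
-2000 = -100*20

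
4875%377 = 351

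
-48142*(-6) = 288852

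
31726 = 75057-43331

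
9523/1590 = 5 + 1573/1590 ≈ 5.99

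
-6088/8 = -761 = -761.00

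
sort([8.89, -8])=[-8, 8.89]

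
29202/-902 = -14601/451 ≈ -32.37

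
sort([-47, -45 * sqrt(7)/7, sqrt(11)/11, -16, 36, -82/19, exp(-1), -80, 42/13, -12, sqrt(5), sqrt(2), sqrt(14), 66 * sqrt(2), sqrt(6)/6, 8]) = [-80, -47, -45 * sqrt(7)/7, -16, -12, -82/19, sqrt(11)/11, exp(-1), sqrt(6)/6, sqrt(2), sqrt(5), 42/13, sqrt(14), 8, 36, 66 * sqrt(2)]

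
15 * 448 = 6720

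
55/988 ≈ 0.0557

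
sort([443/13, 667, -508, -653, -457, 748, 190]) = [-653, -508, -457, 443/13, 190, 667, 748]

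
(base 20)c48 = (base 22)a24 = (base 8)11430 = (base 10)4888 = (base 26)760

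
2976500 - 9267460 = -6290960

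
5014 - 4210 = 804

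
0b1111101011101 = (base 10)8029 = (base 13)3868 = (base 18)16e1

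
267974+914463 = 1182437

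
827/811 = 1 + 16/811 ≈ 1.02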